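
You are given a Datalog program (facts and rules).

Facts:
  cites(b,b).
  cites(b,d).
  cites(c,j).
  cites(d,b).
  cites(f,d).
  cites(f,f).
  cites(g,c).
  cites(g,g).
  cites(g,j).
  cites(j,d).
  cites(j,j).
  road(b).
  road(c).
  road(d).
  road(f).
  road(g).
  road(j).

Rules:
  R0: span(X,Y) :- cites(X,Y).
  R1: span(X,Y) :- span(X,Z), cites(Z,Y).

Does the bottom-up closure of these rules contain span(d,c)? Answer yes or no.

no

round 1: derive span(b,b) via R0 from cites(b,b)
round 1: derive span(b,d) via R0 from cites(b,d)
round 1: derive span(c,j) via R0 from cites(c,j)
round 1: derive span(d,b) via R0 from cites(d,b)
round 1: derive span(f,d) via R0 from cites(f,d)
round 1: derive span(f,f) via R0 from cites(f,f)
round 1: derive span(g,c) via R0 from cites(g,c)
round 1: derive span(g,g) via R0 from cites(g,g)
round 1: derive span(g,j) via R0 from cites(g,j)
round 1: derive span(j,d) via R0 from cites(j,d)
round 1: derive span(j,j) via R0 from cites(j,j)
round 2: derive span(c,d) via R1 from span(c,j), cites(j,d)
round 2: derive span(d,d) via R1 from span(d,b), cites(b,d)
round 2: derive span(f,b) via R1 from span(f,d), cites(d,b)
round 2: derive span(g,d) via R1 from span(g,j), cites(j,d)
round 2: derive span(j,b) via R1 from span(j,d), cites(d,b)
round 3: derive span(c,b) via R1 from span(c,d), cites(d,b)
round 3: derive span(g,b) via R1 from span(g,d), cites(d,b)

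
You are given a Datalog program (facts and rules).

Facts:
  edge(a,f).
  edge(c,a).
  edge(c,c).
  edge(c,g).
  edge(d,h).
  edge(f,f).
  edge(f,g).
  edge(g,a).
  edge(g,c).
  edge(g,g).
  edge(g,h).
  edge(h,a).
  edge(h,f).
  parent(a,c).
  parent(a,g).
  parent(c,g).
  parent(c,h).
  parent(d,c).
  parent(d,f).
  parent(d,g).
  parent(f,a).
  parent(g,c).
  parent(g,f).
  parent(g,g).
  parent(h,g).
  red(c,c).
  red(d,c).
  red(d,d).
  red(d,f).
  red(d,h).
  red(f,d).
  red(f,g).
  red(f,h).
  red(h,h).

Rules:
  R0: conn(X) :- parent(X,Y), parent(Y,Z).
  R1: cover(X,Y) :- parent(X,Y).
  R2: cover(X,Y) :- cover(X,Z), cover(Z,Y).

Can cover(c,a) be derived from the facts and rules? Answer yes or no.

round 1: derive cover(a,c) via R1 from parent(a,c)
round 1: derive cover(a,g) via R1 from parent(a,g)
round 1: derive cover(c,g) via R1 from parent(c,g)
round 1: derive cover(c,h) via R1 from parent(c,h)
round 1: derive cover(d,c) via R1 from parent(d,c)
round 1: derive cover(d,f) via R1 from parent(d,f)
round 1: derive cover(d,g) via R1 from parent(d,g)
round 1: derive cover(f,a) via R1 from parent(f,a)
round 1: derive cover(g,c) via R1 from parent(g,c)
round 1: derive cover(g,f) via R1 from parent(g,f)
round 1: derive cover(g,g) via R1 from parent(g,g)
round 1: derive cover(h,g) via R1 from parent(h,g)
round 2: derive cover(a,f) via R2 from cover(a,g), cover(g,f)
round 2: derive cover(a,h) via R2 from cover(a,c), cover(c,h)
round 2: derive cover(c,c) via R2 from cover(c,g), cover(g,c)
round 2: derive cover(c,f) via R2 from cover(c,g), cover(g,f)
round 2: derive cover(d,a) via R2 from cover(d,f), cover(f,a)
round 2: derive cover(d,h) via R2 from cover(d,c), cover(c,h)
round 2: derive cover(f,c) via R2 from cover(f,a), cover(a,c)
round 2: derive cover(f,g) via R2 from cover(f,a), cover(a,g)
round 2: derive cover(g,a) via R2 from cover(g,f), cover(f,a)
round 2: derive cover(g,h) via R2 from cover(g,c), cover(c,h)
round 2: derive cover(h,c) via R2 from cover(h,g), cover(g,c)
round 2: derive cover(h,f) via R2 from cover(h,g), cover(g,f)
round 3: derive cover(a,a) via R2 from cover(a,f), cover(f,a)
round 3: derive cover(c,a) via R2 from cover(c,f), cover(f,a)
round 3: derive cover(f,f) via R2 from cover(f,a), cover(a,f)
round 3: derive cover(f,h) via R2 from cover(f,a), cover(a,h)
round 3: derive cover(h,a) via R2 from cover(h,f), cover(f,a)
round 3: derive cover(h,h) via R2 from cover(h,c), cover(c,h)

yes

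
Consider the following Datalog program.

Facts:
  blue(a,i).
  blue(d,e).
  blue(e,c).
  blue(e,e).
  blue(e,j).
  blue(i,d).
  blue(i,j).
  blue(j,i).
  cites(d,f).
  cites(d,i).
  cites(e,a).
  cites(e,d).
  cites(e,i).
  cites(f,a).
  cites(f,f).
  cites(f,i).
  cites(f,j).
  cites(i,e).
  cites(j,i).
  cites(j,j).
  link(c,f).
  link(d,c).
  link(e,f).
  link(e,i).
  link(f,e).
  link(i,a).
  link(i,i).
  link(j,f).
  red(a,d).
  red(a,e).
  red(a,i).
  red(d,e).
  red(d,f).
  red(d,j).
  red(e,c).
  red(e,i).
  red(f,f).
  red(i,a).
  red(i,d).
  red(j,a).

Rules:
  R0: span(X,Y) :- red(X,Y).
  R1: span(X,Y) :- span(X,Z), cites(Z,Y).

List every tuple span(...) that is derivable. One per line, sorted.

span(a,a)
span(a,d)
span(a,e)
span(a,f)
span(a,i)
span(a,j)
span(d,a)
span(d,d)
span(d,e)
span(d,f)
span(d,i)
span(d,j)
span(e,a)
span(e,c)
span(e,d)
span(e,e)
span(e,f)
span(e,i)
span(e,j)
span(f,a)
span(f,d)
span(f,e)
span(f,f)
span(f,i)
span(f,j)
span(i,a)
span(i,d)
span(i,e)
span(i,f)
span(i,i)
span(i,j)
span(j,a)

round 1: derive span(a,d) via R0 from red(a,d)
round 1: derive span(a,e) via R0 from red(a,e)
round 1: derive span(a,i) via R0 from red(a,i)
round 1: derive span(d,e) via R0 from red(d,e)
round 1: derive span(d,f) via R0 from red(d,f)
round 1: derive span(d,j) via R0 from red(d,j)
round 1: derive span(e,c) via R0 from red(e,c)
round 1: derive span(e,i) via R0 from red(e,i)
round 1: derive span(f,f) via R0 from red(f,f)
round 1: derive span(i,a) via R0 from red(i,a)
round 1: derive span(i,d) via R0 from red(i,d)
round 1: derive span(j,a) via R0 from red(j,a)
round 2: derive span(a,a) via R1 from span(a,e), cites(e,a)
round 2: derive span(a,f) via R1 from span(a,d), cites(d,f)
round 2: derive span(d,a) via R1 from span(d,e), cites(e,a)
round 2: derive span(d,d) via R1 from span(d,e), cites(e,d)
round 2: derive span(d,i) via R1 from span(d,e), cites(e,i)
round 2: derive span(e,e) via R1 from span(e,i), cites(i,e)
round 2: derive span(f,a) via R1 from span(f,f), cites(f,a)
round 2: derive span(f,i) via R1 from span(f,f), cites(f,i)
round 2: derive span(f,j) via R1 from span(f,f), cites(f,j)
round 2: derive span(i,f) via R1 from span(i,d), cites(d,f)
round 2: derive span(i,i) via R1 from span(i,d), cites(d,i)
round 3: derive span(a,j) via R1 from span(a,f), cites(f,j)
round 3: derive span(e,a) via R1 from span(e,e), cites(e,a)
round 3: derive span(e,d) via R1 from span(e,e), cites(e,d)
round 3: derive span(f,e) via R1 from span(f,i), cites(i,e)
round 3: derive span(i,e) via R1 from span(i,i), cites(i,e)
round 3: derive span(i,j) via R1 from span(i,f), cites(f,j)
round 4: derive span(e,f) via R1 from span(e,d), cites(d,f)
round 4: derive span(f,d) via R1 from span(f,e), cites(e,d)
round 5: derive span(e,j) via R1 from span(e,f), cites(f,j)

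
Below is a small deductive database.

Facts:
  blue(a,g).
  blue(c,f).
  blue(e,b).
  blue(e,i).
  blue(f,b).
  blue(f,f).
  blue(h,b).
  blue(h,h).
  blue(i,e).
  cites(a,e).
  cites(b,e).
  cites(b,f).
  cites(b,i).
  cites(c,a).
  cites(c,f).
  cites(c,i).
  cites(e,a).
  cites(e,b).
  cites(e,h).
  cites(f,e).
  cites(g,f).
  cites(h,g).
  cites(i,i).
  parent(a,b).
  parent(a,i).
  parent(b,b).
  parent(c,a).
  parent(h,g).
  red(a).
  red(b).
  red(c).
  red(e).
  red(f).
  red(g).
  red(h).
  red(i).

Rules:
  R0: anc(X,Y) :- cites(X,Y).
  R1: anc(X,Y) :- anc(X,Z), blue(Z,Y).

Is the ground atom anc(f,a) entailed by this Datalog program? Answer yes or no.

no

round 1: derive anc(a,e) via R0 from cites(a,e)
round 1: derive anc(b,e) via R0 from cites(b,e)
round 1: derive anc(b,f) via R0 from cites(b,f)
round 1: derive anc(b,i) via R0 from cites(b,i)
round 1: derive anc(c,a) via R0 from cites(c,a)
round 1: derive anc(c,f) via R0 from cites(c,f)
round 1: derive anc(c,i) via R0 from cites(c,i)
round 1: derive anc(e,a) via R0 from cites(e,a)
round 1: derive anc(e,b) via R0 from cites(e,b)
round 1: derive anc(e,h) via R0 from cites(e,h)
round 1: derive anc(f,e) via R0 from cites(f,e)
round 1: derive anc(g,f) via R0 from cites(g,f)
round 1: derive anc(h,g) via R0 from cites(h,g)
round 1: derive anc(i,i) via R0 from cites(i,i)
round 2: derive anc(a,b) via R1 from anc(a,e), blue(e,b)
round 2: derive anc(a,i) via R1 from anc(a,e), blue(e,i)
round 2: derive anc(b,b) via R1 from anc(b,e), blue(e,b)
round 2: derive anc(c,b) via R1 from anc(c,f), blue(f,b)
round 2: derive anc(c,e) via R1 from anc(c,i), blue(i,e)
round 2: derive anc(c,g) via R1 from anc(c,a), blue(a,g)
round 2: derive anc(e,g) via R1 from anc(e,a), blue(a,g)
round 2: derive anc(f,b) via R1 from anc(f,e), blue(e,b)
round 2: derive anc(f,i) via R1 from anc(f,e), blue(e,i)
round 2: derive anc(g,b) via R1 from anc(g,f), blue(f,b)
round 2: derive anc(i,e) via R1 from anc(i,i), blue(i,e)
round 3: derive anc(i,b) via R1 from anc(i,e), blue(e,b)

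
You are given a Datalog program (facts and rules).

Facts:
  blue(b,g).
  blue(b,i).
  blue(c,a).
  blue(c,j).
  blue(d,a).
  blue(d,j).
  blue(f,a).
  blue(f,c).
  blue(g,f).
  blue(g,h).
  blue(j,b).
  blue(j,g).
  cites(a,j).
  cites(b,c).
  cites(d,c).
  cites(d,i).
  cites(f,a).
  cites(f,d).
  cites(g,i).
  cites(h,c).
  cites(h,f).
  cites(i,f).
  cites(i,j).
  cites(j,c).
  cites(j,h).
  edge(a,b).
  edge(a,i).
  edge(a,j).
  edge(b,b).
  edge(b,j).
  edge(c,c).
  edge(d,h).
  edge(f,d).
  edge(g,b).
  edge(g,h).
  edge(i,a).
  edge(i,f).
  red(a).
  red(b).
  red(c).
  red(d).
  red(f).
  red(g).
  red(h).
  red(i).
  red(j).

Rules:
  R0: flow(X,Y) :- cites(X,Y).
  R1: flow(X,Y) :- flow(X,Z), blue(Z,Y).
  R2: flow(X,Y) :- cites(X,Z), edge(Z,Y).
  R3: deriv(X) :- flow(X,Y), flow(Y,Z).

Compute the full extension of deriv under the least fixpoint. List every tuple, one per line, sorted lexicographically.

round 1: derive flow(a,j) via R0 from cites(a,j)
round 1: derive flow(b,c) via R0 from cites(b,c)
round 1: derive flow(d,c) via R0 from cites(d,c)
round 1: derive flow(d,i) via R0 from cites(d,i)
round 1: derive flow(f,a) via R0 from cites(f,a)
round 1: derive flow(f,d) via R0 from cites(f,d)
round 1: derive flow(g,i) via R0 from cites(g,i)
round 1: derive flow(h,c) via R0 from cites(h,c)
round 1: derive flow(h,f) via R0 from cites(h,f)
round 1: derive flow(i,f) via R0 from cites(i,f)
round 1: derive flow(i,j) via R0 from cites(i,j)
round 1: derive flow(j,c) via R0 from cites(j,c)
round 1: derive flow(j,h) via R0 from cites(j,h)
round 1: derive flow(d,a) via R2 from cites(d,i), edge(i,a)
round 1: derive flow(d,f) via R2 from cites(d,i), edge(i,f)
round 1: derive flow(f,b) via R2 from cites(f,a), edge(a,b)
round 1: derive flow(f,h) via R2 from cites(f,d), edge(d,h)
round 1: derive flow(f,i) via R2 from cites(f,a), edge(a,i)
round 1: derive flow(f,j) via R2 from cites(f,a), edge(a,j)
round 1: derive flow(g,a) via R2 from cites(g,i), edge(i,a)
round 1: derive flow(g,f) via R2 from cites(g,i), edge(i,f)
round 1: derive flow(h,d) via R2 from cites(h,f), edge(f,d)
round 1: derive flow(i,d) via R2 from cites(i,f), edge(f,d)
round 2: derive flow(a,b) via R1 from flow(a,j), blue(j,b)
round 2: derive flow(a,g) via R1 from flow(a,j), blue(j,g)
round 2: derive flow(b,a) via R1 from flow(b,c), blue(c,a)
round 2: derive flow(b,j) via R1 from flow(b,c), blue(c,j)
round 2: derive flow(d,j) via R1 from flow(d,c), blue(c,j)
round 2: derive flow(f,g) via R1 from flow(f,b), blue(b,g)
round 2: derive flow(g,c) via R1 from flow(g,f), blue(f,c)
round 2: derive flow(h,a) via R1 from flow(h,c), blue(c,a)
round 2: derive flow(h,j) via R1 from flow(h,c), blue(c,j)
round 2: derive flow(i,a) via R1 from flow(i,d), blue(d,a)
round 2: derive flow(i,b) via R1 from flow(i,j), blue(j,b)
round 2: derive flow(i,c) via R1 from flow(i,f), blue(f,c)
round 2: derive flow(i,g) via R1 from flow(i,j), blue(j,g)
round 2: derive flow(j,a) via R1 from flow(j,c), blue(c,a)
round 2: derive flow(j,j) via R1 from flow(j,c), blue(c,j)
round 2: derive deriv(a) via R3 from flow(a,j), flow(j,c)
round 2: derive deriv(d) via R3 from flow(d,a), flow(a,j)
round 2: derive deriv(f) via R3 from flow(f,a), flow(a,j)
round 2: derive deriv(g) via R3 from flow(g,a), flow(a,j)
round 2: derive deriv(h) via R3 from flow(h,d), flow(d,a)
round 2: derive deriv(i) via R3 from flow(i,d), flow(d,a)
round 2: derive deriv(j) via R3 from flow(j,h), flow(h,c)
round 3: derive flow(a,f) via R1 from flow(a,g), blue(g,f)
round 3: derive flow(a,h) via R1 from flow(a,g), blue(g,h)
round 3: derive flow(a,i) via R1 from flow(a,b), blue(b,i)
round 3: derive flow(b,b) via R1 from flow(b,j), blue(j,b)
round 3: derive flow(b,g) via R1 from flow(b,j), blue(j,g)
round 3: derive flow(d,b) via R1 from flow(d,j), blue(j,b)
round 3: derive flow(d,g) via R1 from flow(d,j), blue(j,g)
round 3: derive flow(f,f) via R1 from flow(f,g), blue(g,f)
round 3: derive flow(g,j) via R1 from flow(g,c), blue(c,j)
round 3: derive flow(h,b) via R1 from flow(h,j), blue(j,b)
round 3: derive flow(h,g) via R1 from flow(h,j), blue(j,g)
round 3: derive flow(i,h) via R1 from flow(i,g), blue(g,h)
round 3: derive flow(i,i) via R1 from flow(i,b), blue(b,i)
round 3: derive flow(j,b) via R1 from flow(j,j), blue(j,b)
round 3: derive flow(j,g) via R1 from flow(j,j), blue(j,g)
round 3: derive deriv(b) via R3 from flow(b,a), flow(a,b)
round 4: derive flow(a,a) via R1 from flow(a,f), blue(f,a)
round 4: derive flow(a,c) via R1 from flow(a,f), blue(f,c)
round 4: derive flow(b,f) via R1 from flow(b,g), blue(g,f)
round 4: derive flow(b,h) via R1 from flow(b,g), blue(g,h)
round 4: derive flow(b,i) via R1 from flow(b,b), blue(b,i)
round 4: derive flow(d,h) via R1 from flow(d,g), blue(g,h)
round 4: derive flow(f,c) via R1 from flow(f,f), blue(f,c)
round 4: derive flow(g,b) via R1 from flow(g,j), blue(j,b)
round 4: derive flow(g,g) via R1 from flow(g,j), blue(j,g)
round 4: derive flow(h,h) via R1 from flow(h,g), blue(g,h)
round 4: derive flow(h,i) via R1 from flow(h,b), blue(b,i)
round 4: derive flow(j,f) via R1 from flow(j,g), blue(g,f)
round 4: derive flow(j,i) via R1 from flow(j,b), blue(b,i)
round 5: derive flow(g,h) via R1 from flow(g,g), blue(g,h)

deriv(a)
deriv(b)
deriv(d)
deriv(f)
deriv(g)
deriv(h)
deriv(i)
deriv(j)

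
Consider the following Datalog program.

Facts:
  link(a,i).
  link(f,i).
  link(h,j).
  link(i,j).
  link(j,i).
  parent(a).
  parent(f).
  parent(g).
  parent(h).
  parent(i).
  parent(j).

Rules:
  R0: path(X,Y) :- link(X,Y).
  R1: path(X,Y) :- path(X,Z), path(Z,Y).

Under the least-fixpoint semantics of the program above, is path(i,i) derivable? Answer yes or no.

yes

round 1: derive path(a,i) via R0 from link(a,i)
round 1: derive path(f,i) via R0 from link(f,i)
round 1: derive path(h,j) via R0 from link(h,j)
round 1: derive path(i,j) via R0 from link(i,j)
round 1: derive path(j,i) via R0 from link(j,i)
round 2: derive path(a,j) via R1 from path(a,i), path(i,j)
round 2: derive path(f,j) via R1 from path(f,i), path(i,j)
round 2: derive path(h,i) via R1 from path(h,j), path(j,i)
round 2: derive path(i,i) via R1 from path(i,j), path(j,i)
round 2: derive path(j,j) via R1 from path(j,i), path(i,j)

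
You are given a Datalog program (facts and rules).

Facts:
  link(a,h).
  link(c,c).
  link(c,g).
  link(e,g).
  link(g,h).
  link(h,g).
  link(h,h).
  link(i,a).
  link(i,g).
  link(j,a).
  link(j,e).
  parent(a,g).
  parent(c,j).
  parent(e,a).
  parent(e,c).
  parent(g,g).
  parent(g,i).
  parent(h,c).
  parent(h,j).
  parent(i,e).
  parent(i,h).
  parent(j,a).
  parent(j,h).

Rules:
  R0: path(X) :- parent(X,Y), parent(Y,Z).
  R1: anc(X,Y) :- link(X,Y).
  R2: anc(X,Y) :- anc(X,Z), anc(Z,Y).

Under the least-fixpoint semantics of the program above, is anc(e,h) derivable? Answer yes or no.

yes

round 1: derive anc(a,h) via R1 from link(a,h)
round 1: derive anc(c,c) via R1 from link(c,c)
round 1: derive anc(c,g) via R1 from link(c,g)
round 1: derive anc(e,g) via R1 from link(e,g)
round 1: derive anc(g,h) via R1 from link(g,h)
round 1: derive anc(h,g) via R1 from link(h,g)
round 1: derive anc(h,h) via R1 from link(h,h)
round 1: derive anc(i,a) via R1 from link(i,a)
round 1: derive anc(i,g) via R1 from link(i,g)
round 1: derive anc(j,a) via R1 from link(j,a)
round 1: derive anc(j,e) via R1 from link(j,e)
round 2: derive anc(a,g) via R2 from anc(a,h), anc(h,g)
round 2: derive anc(c,h) via R2 from anc(c,g), anc(g,h)
round 2: derive anc(e,h) via R2 from anc(e,g), anc(g,h)
round 2: derive anc(g,g) via R2 from anc(g,h), anc(h,g)
round 2: derive anc(i,h) via R2 from anc(i,a), anc(a,h)
round 2: derive anc(j,g) via R2 from anc(j,e), anc(e,g)
round 2: derive anc(j,h) via R2 from anc(j,a), anc(a,h)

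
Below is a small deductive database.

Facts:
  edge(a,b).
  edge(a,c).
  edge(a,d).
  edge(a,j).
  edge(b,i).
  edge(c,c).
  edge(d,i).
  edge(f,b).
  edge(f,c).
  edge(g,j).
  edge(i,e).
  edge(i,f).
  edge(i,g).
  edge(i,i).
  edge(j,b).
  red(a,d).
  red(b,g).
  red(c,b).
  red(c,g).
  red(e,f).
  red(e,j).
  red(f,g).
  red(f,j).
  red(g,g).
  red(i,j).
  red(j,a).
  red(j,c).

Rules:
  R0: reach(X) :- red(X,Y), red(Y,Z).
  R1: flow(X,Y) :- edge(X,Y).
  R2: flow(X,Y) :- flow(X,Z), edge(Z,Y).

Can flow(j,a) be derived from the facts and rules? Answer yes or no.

round 1: derive flow(a,b) via R1 from edge(a,b)
round 1: derive flow(a,c) via R1 from edge(a,c)
round 1: derive flow(a,d) via R1 from edge(a,d)
round 1: derive flow(a,j) via R1 from edge(a,j)
round 1: derive flow(b,i) via R1 from edge(b,i)
round 1: derive flow(c,c) via R1 from edge(c,c)
round 1: derive flow(d,i) via R1 from edge(d,i)
round 1: derive flow(f,b) via R1 from edge(f,b)
round 1: derive flow(f,c) via R1 from edge(f,c)
round 1: derive flow(g,j) via R1 from edge(g,j)
round 1: derive flow(i,e) via R1 from edge(i,e)
round 1: derive flow(i,f) via R1 from edge(i,f)
round 1: derive flow(i,g) via R1 from edge(i,g)
round 1: derive flow(i,i) via R1 from edge(i,i)
round 1: derive flow(j,b) via R1 from edge(j,b)
round 2: derive flow(a,i) via R2 from flow(a,b), edge(b,i)
round 2: derive flow(b,e) via R2 from flow(b,i), edge(i,e)
round 2: derive flow(b,f) via R2 from flow(b,i), edge(i,f)
round 2: derive flow(b,g) via R2 from flow(b,i), edge(i,g)
round 2: derive flow(d,e) via R2 from flow(d,i), edge(i,e)
round 2: derive flow(d,f) via R2 from flow(d,i), edge(i,f)
round 2: derive flow(d,g) via R2 from flow(d,i), edge(i,g)
round 2: derive flow(f,i) via R2 from flow(f,b), edge(b,i)
round 2: derive flow(g,b) via R2 from flow(g,j), edge(j,b)
round 2: derive flow(i,b) via R2 from flow(i,f), edge(f,b)
round 2: derive flow(i,c) via R2 from flow(i,f), edge(f,c)
round 2: derive flow(i,j) via R2 from flow(i,g), edge(g,j)
round 2: derive flow(j,i) via R2 from flow(j,b), edge(b,i)
round 3: derive flow(a,e) via R2 from flow(a,i), edge(i,e)
round 3: derive flow(a,f) via R2 from flow(a,i), edge(i,f)
round 3: derive flow(a,g) via R2 from flow(a,i), edge(i,g)
round 3: derive flow(b,b) via R2 from flow(b,f), edge(f,b)
round 3: derive flow(b,c) via R2 from flow(b,f), edge(f,c)
round 3: derive flow(b,j) via R2 from flow(b,g), edge(g,j)
round 3: derive flow(d,b) via R2 from flow(d,f), edge(f,b)
round 3: derive flow(d,c) via R2 from flow(d,f), edge(f,c)
round 3: derive flow(d,j) via R2 from flow(d,g), edge(g,j)
round 3: derive flow(f,e) via R2 from flow(f,i), edge(i,e)
round 3: derive flow(f,f) via R2 from flow(f,i), edge(i,f)
round 3: derive flow(f,g) via R2 from flow(f,i), edge(i,g)
round 3: derive flow(g,i) via R2 from flow(g,b), edge(b,i)
round 3: derive flow(j,e) via R2 from flow(j,i), edge(i,e)
round 3: derive flow(j,f) via R2 from flow(j,i), edge(i,f)
round 3: derive flow(j,g) via R2 from flow(j,i), edge(i,g)
round 4: derive flow(f,j) via R2 from flow(f,g), edge(g,j)
round 4: derive flow(g,e) via R2 from flow(g,i), edge(i,e)
round 4: derive flow(g,f) via R2 from flow(g,i), edge(i,f)
round 4: derive flow(g,g) via R2 from flow(g,i), edge(i,g)
round 4: derive flow(j,c) via R2 from flow(j,f), edge(f,c)
round 4: derive flow(j,j) via R2 from flow(j,g), edge(g,j)
round 5: derive flow(g,c) via R2 from flow(g,f), edge(f,c)

no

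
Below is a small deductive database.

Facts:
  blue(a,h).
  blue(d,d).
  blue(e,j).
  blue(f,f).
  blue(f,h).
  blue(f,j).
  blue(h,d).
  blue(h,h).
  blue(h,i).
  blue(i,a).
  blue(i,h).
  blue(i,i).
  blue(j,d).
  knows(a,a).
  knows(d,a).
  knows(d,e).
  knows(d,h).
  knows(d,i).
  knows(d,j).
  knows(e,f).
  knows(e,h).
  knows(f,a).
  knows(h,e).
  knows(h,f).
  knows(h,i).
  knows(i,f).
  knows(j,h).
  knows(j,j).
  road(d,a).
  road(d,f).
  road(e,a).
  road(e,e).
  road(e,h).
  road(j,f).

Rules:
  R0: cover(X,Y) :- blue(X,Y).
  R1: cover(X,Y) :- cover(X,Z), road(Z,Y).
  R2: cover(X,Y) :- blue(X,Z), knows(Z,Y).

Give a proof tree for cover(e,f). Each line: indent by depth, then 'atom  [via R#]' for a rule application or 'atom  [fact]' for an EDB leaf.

round 1: derive cover(a,h) via R0 from blue(a,h)
round 1: derive cover(d,d) via R0 from blue(d,d)
round 1: derive cover(e,j) via R0 from blue(e,j)
round 1: derive cover(f,f) via R0 from blue(f,f)
round 1: derive cover(f,h) via R0 from blue(f,h)
round 1: derive cover(f,j) via R0 from blue(f,j)
round 1: derive cover(h,d) via R0 from blue(h,d)
round 1: derive cover(h,h) via R0 from blue(h,h)
round 1: derive cover(h,i) via R0 from blue(h,i)
round 1: derive cover(i,a) via R0 from blue(i,a)
round 1: derive cover(i,h) via R0 from blue(i,h)
round 1: derive cover(i,i) via R0 from blue(i,i)
round 1: derive cover(j,d) via R0 from blue(j,d)
round 1: derive cover(a,e) via R2 from blue(a,h), knows(h,e)
round 1: derive cover(a,f) via R2 from blue(a,h), knows(h,f)
round 1: derive cover(a,i) via R2 from blue(a,h), knows(h,i)
round 1: derive cover(d,a) via R2 from blue(d,d), knows(d,a)
round 1: derive cover(d,e) via R2 from blue(d,d), knows(d,e)
round 1: derive cover(d,h) via R2 from blue(d,d), knows(d,h)
round 1: derive cover(d,i) via R2 from blue(d,d), knows(d,i)
round 1: derive cover(d,j) via R2 from blue(d,d), knows(d,j)
round 1: derive cover(e,h) via R2 from blue(e,j), knows(j,h)
round 1: derive cover(f,a) via R2 from blue(f,f), knows(f,a)
round 1: derive cover(f,e) via R2 from blue(f,h), knows(h,e)
round 1: derive cover(f,i) via R2 from blue(f,h), knows(h,i)
round 1: derive cover(h,a) via R2 from blue(h,d), knows(d,a)
round 1: derive cover(h,e) via R2 from blue(h,d), knows(d,e)
round 1: derive cover(h,f) via R2 from blue(h,h), knows(h,f)
round 1: derive cover(h,j) via R2 from blue(h,d), knows(d,j)
round 1: derive cover(i,e) via R2 from blue(i,h), knows(h,e)
round 1: derive cover(i,f) via R2 from blue(i,h), knows(h,f)
round 1: derive cover(j,a) via R2 from blue(j,d), knows(d,a)
round 1: derive cover(j,e) via R2 from blue(j,d), knows(d,e)
round 1: derive cover(j,h) via R2 from blue(j,d), knows(d,h)
round 1: derive cover(j,i) via R2 from blue(j,d), knows(d,i)
round 1: derive cover(j,j) via R2 from blue(j,d), knows(d,j)
round 2: derive cover(a,a) via R1 from cover(a,e), road(e,a)
round 2: derive cover(d,f) via R1 from cover(d,d), road(d,f)
round 2: derive cover(e,f) via R1 from cover(e,j), road(j,f)
round 2: derive cover(j,f) via R1 from cover(j,d), road(d,f)

cover(e,f)  [via R1]
  cover(e,j)  [via R0]
    blue(e,j)  [fact]
  road(j,f)  [fact]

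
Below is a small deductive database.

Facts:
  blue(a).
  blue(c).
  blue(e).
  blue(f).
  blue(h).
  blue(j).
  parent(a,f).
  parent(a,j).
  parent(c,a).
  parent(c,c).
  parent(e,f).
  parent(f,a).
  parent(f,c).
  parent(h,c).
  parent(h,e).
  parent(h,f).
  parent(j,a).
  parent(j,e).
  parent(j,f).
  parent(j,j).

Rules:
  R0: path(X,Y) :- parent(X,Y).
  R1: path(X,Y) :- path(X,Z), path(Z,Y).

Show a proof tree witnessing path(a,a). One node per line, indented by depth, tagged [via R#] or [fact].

path(a,a)  [via R1]
  path(a,f)  [via R0]
    parent(a,f)  [fact]
  path(f,a)  [via R0]
    parent(f,a)  [fact]

round 1: derive path(a,f) via R0 from parent(a,f)
round 1: derive path(a,j) via R0 from parent(a,j)
round 1: derive path(c,a) via R0 from parent(c,a)
round 1: derive path(c,c) via R0 from parent(c,c)
round 1: derive path(e,f) via R0 from parent(e,f)
round 1: derive path(f,a) via R0 from parent(f,a)
round 1: derive path(f,c) via R0 from parent(f,c)
round 1: derive path(h,c) via R0 from parent(h,c)
round 1: derive path(h,e) via R0 from parent(h,e)
round 1: derive path(h,f) via R0 from parent(h,f)
round 1: derive path(j,a) via R0 from parent(j,a)
round 1: derive path(j,e) via R0 from parent(j,e)
round 1: derive path(j,f) via R0 from parent(j,f)
round 1: derive path(j,j) via R0 from parent(j,j)
round 2: derive path(a,a) via R1 from path(a,f), path(f,a)
round 2: derive path(a,c) via R1 from path(a,f), path(f,c)
round 2: derive path(a,e) via R1 from path(a,j), path(j,e)
round 2: derive path(c,f) via R1 from path(c,a), path(a,f)
round 2: derive path(c,j) via R1 from path(c,a), path(a,j)
round 2: derive path(e,a) via R1 from path(e,f), path(f,a)
round 2: derive path(e,c) via R1 from path(e,f), path(f,c)
round 2: derive path(f,f) via R1 from path(f,a), path(a,f)
round 2: derive path(f,j) via R1 from path(f,a), path(a,j)
round 2: derive path(h,a) via R1 from path(h,c), path(c,a)
round 2: derive path(j,c) via R1 from path(j,f), path(f,c)
round 3: derive path(c,e) via R1 from path(c,a), path(a,e)
round 3: derive path(e,e) via R1 from path(e,a), path(a,e)
round 3: derive path(e,j) via R1 from path(e,a), path(a,j)
round 3: derive path(f,e) via R1 from path(f,a), path(a,e)
round 3: derive path(h,j) via R1 from path(h,a), path(a,j)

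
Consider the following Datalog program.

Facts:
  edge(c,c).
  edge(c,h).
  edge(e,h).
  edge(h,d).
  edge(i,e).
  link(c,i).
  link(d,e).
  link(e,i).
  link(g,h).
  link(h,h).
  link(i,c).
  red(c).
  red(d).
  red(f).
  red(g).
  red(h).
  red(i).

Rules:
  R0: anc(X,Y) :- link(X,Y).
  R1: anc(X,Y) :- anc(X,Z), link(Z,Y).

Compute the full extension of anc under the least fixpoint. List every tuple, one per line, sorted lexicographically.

round 1: derive anc(c,i) via R0 from link(c,i)
round 1: derive anc(d,e) via R0 from link(d,e)
round 1: derive anc(e,i) via R0 from link(e,i)
round 1: derive anc(g,h) via R0 from link(g,h)
round 1: derive anc(h,h) via R0 from link(h,h)
round 1: derive anc(i,c) via R0 from link(i,c)
round 2: derive anc(c,c) via R1 from anc(c,i), link(i,c)
round 2: derive anc(d,i) via R1 from anc(d,e), link(e,i)
round 2: derive anc(e,c) via R1 from anc(e,i), link(i,c)
round 2: derive anc(i,i) via R1 from anc(i,c), link(c,i)
round 3: derive anc(d,c) via R1 from anc(d,i), link(i,c)

anc(c,c)
anc(c,i)
anc(d,c)
anc(d,e)
anc(d,i)
anc(e,c)
anc(e,i)
anc(g,h)
anc(h,h)
anc(i,c)
anc(i,i)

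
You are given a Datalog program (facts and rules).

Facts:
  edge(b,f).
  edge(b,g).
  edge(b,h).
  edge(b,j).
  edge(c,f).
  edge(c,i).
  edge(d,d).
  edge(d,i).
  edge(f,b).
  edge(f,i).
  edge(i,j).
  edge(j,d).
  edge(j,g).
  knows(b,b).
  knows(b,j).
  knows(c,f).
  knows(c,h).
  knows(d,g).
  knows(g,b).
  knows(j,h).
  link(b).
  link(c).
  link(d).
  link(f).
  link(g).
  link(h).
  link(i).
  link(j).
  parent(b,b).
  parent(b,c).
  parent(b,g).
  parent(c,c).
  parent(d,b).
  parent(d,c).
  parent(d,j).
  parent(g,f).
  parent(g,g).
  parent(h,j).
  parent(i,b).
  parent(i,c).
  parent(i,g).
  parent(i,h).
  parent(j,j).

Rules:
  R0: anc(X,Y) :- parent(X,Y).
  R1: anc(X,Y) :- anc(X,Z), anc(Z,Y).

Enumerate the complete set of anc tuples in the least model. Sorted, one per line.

round 1: derive anc(b,b) via R0 from parent(b,b)
round 1: derive anc(b,c) via R0 from parent(b,c)
round 1: derive anc(b,g) via R0 from parent(b,g)
round 1: derive anc(c,c) via R0 from parent(c,c)
round 1: derive anc(d,b) via R0 from parent(d,b)
round 1: derive anc(d,c) via R0 from parent(d,c)
round 1: derive anc(d,j) via R0 from parent(d,j)
round 1: derive anc(g,f) via R0 from parent(g,f)
round 1: derive anc(g,g) via R0 from parent(g,g)
round 1: derive anc(h,j) via R0 from parent(h,j)
round 1: derive anc(i,b) via R0 from parent(i,b)
round 1: derive anc(i,c) via R0 from parent(i,c)
round 1: derive anc(i,g) via R0 from parent(i,g)
round 1: derive anc(i,h) via R0 from parent(i,h)
round 1: derive anc(j,j) via R0 from parent(j,j)
round 2: derive anc(b,f) via R1 from anc(b,g), anc(g,f)
round 2: derive anc(d,g) via R1 from anc(d,b), anc(b,g)
round 2: derive anc(i,f) via R1 from anc(i,g), anc(g,f)
round 2: derive anc(i,j) via R1 from anc(i,h), anc(h,j)
round 3: derive anc(d,f) via R1 from anc(d,b), anc(b,f)

anc(b,b)
anc(b,c)
anc(b,f)
anc(b,g)
anc(c,c)
anc(d,b)
anc(d,c)
anc(d,f)
anc(d,g)
anc(d,j)
anc(g,f)
anc(g,g)
anc(h,j)
anc(i,b)
anc(i,c)
anc(i,f)
anc(i,g)
anc(i,h)
anc(i,j)
anc(j,j)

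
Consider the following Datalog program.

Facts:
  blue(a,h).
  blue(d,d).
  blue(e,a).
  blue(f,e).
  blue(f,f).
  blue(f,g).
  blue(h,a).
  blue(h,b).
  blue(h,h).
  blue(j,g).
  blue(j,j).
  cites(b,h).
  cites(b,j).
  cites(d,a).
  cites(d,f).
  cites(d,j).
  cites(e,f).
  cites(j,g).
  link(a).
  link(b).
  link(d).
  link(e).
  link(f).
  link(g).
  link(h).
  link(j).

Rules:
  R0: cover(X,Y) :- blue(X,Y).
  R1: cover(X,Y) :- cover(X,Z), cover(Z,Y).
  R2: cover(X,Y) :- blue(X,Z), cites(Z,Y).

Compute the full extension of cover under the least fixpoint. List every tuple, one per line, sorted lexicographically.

round 1: derive cover(a,h) via R0 from blue(a,h)
round 1: derive cover(d,d) via R0 from blue(d,d)
round 1: derive cover(e,a) via R0 from blue(e,a)
round 1: derive cover(f,e) via R0 from blue(f,e)
round 1: derive cover(f,f) via R0 from blue(f,f)
round 1: derive cover(f,g) via R0 from blue(f,g)
round 1: derive cover(h,a) via R0 from blue(h,a)
round 1: derive cover(h,b) via R0 from blue(h,b)
round 1: derive cover(h,h) via R0 from blue(h,h)
round 1: derive cover(j,g) via R0 from blue(j,g)
round 1: derive cover(j,j) via R0 from blue(j,j)
round 1: derive cover(d,a) via R2 from blue(d,d), cites(d,a)
round 1: derive cover(d,f) via R2 from blue(d,d), cites(d,f)
round 1: derive cover(d,j) via R2 from blue(d,d), cites(d,j)
round 1: derive cover(h,j) via R2 from blue(h,b), cites(b,j)
round 2: derive cover(a,a) via R1 from cover(a,h), cover(h,a)
round 2: derive cover(a,b) via R1 from cover(a,h), cover(h,b)
round 2: derive cover(a,j) via R1 from cover(a,h), cover(h,j)
round 2: derive cover(d,e) via R1 from cover(d,f), cover(f,e)
round 2: derive cover(d,g) via R1 from cover(d,f), cover(f,g)
round 2: derive cover(d,h) via R1 from cover(d,a), cover(a,h)
round 2: derive cover(e,h) via R1 from cover(e,a), cover(a,h)
round 2: derive cover(f,a) via R1 from cover(f,e), cover(e,a)
round 2: derive cover(h,g) via R1 from cover(h,j), cover(j,g)
round 3: derive cover(a,g) via R1 from cover(a,h), cover(h,g)
round 3: derive cover(d,b) via R1 from cover(d,a), cover(a,b)
round 3: derive cover(e,b) via R1 from cover(e,a), cover(a,b)
round 3: derive cover(e,g) via R1 from cover(e,h), cover(h,g)
round 3: derive cover(e,j) via R1 from cover(e,a), cover(a,j)
round 3: derive cover(f,b) via R1 from cover(f,a), cover(a,b)
round 3: derive cover(f,h) via R1 from cover(f,a), cover(a,h)
round 3: derive cover(f,j) via R1 from cover(f,a), cover(a,j)

cover(a,a)
cover(a,b)
cover(a,g)
cover(a,h)
cover(a,j)
cover(d,a)
cover(d,b)
cover(d,d)
cover(d,e)
cover(d,f)
cover(d,g)
cover(d,h)
cover(d,j)
cover(e,a)
cover(e,b)
cover(e,g)
cover(e,h)
cover(e,j)
cover(f,a)
cover(f,b)
cover(f,e)
cover(f,f)
cover(f,g)
cover(f,h)
cover(f,j)
cover(h,a)
cover(h,b)
cover(h,g)
cover(h,h)
cover(h,j)
cover(j,g)
cover(j,j)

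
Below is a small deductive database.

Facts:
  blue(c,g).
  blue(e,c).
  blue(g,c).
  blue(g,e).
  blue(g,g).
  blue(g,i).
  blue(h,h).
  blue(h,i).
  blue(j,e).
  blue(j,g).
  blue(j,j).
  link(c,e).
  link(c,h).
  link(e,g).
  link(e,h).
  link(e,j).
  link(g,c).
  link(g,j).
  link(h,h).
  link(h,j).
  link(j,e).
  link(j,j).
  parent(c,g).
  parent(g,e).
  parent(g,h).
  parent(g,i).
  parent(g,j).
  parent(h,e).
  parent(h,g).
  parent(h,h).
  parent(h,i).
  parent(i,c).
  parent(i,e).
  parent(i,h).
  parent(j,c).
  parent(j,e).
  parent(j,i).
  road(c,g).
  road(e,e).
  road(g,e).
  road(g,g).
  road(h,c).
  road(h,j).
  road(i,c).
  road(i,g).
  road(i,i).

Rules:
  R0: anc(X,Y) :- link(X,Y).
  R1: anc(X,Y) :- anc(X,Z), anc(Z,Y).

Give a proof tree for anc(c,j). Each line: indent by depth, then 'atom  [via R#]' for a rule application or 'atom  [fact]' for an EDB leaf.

round 1: derive anc(c,e) via R0 from link(c,e)
round 1: derive anc(c,h) via R0 from link(c,h)
round 1: derive anc(e,g) via R0 from link(e,g)
round 1: derive anc(e,h) via R0 from link(e,h)
round 1: derive anc(e,j) via R0 from link(e,j)
round 1: derive anc(g,c) via R0 from link(g,c)
round 1: derive anc(g,j) via R0 from link(g,j)
round 1: derive anc(h,h) via R0 from link(h,h)
round 1: derive anc(h,j) via R0 from link(h,j)
round 1: derive anc(j,e) via R0 from link(j,e)
round 1: derive anc(j,j) via R0 from link(j,j)
round 2: derive anc(c,g) via R1 from anc(c,e), anc(e,g)
round 2: derive anc(c,j) via R1 from anc(c,e), anc(e,j)
round 2: derive anc(e,c) via R1 from anc(e,g), anc(g,c)
round 2: derive anc(e,e) via R1 from anc(e,j), anc(j,e)
round 2: derive anc(g,e) via R1 from anc(g,c), anc(c,e)
round 2: derive anc(g,h) via R1 from anc(g,c), anc(c,h)
round 2: derive anc(h,e) via R1 from anc(h,j), anc(j,e)
round 2: derive anc(j,g) via R1 from anc(j,e), anc(e,g)
round 2: derive anc(j,h) via R1 from anc(j,e), anc(e,h)
round 3: derive anc(c,c) via R1 from anc(c,e), anc(e,c)
round 3: derive anc(g,g) via R1 from anc(g,c), anc(c,g)
round 3: derive anc(h,c) via R1 from anc(h,e), anc(e,c)
round 3: derive anc(h,g) via R1 from anc(h,e), anc(e,g)
round 3: derive anc(j,c) via R1 from anc(j,e), anc(e,c)

anc(c,j)  [via R1]
  anc(c,e)  [via R0]
    link(c,e)  [fact]
  anc(e,j)  [via R0]
    link(e,j)  [fact]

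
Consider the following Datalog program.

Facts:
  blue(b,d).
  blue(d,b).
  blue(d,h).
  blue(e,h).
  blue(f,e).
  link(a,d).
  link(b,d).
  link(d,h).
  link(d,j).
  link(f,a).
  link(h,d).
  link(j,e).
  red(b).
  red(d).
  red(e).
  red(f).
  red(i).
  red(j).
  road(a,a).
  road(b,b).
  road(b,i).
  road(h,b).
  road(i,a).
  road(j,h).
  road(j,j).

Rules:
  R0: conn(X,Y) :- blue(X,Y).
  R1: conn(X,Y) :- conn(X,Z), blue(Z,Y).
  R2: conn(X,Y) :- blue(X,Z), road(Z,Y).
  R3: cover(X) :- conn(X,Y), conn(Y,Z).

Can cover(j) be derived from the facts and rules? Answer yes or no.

no

round 1: derive conn(b,d) via R0 from blue(b,d)
round 1: derive conn(d,b) via R0 from blue(d,b)
round 1: derive conn(d,h) via R0 from blue(d,h)
round 1: derive conn(e,h) via R0 from blue(e,h)
round 1: derive conn(f,e) via R0 from blue(f,e)
round 1: derive conn(d,i) via R2 from blue(d,b), road(b,i)
round 1: derive conn(e,b) via R2 from blue(e,h), road(h,b)
round 2: derive conn(b,b) via R1 from conn(b,d), blue(d,b)
round 2: derive conn(b,h) via R1 from conn(b,d), blue(d,h)
round 2: derive conn(d,d) via R1 from conn(d,b), blue(b,d)
round 2: derive conn(e,d) via R1 from conn(e,b), blue(b,d)
round 2: derive conn(f,h) via R1 from conn(f,e), blue(e,h)
round 2: derive cover(b) via R3 from conn(b,d), conn(d,b)
round 2: derive cover(d) via R3 from conn(d,b), conn(b,d)
round 2: derive cover(e) via R3 from conn(e,b), conn(b,d)
round 2: derive cover(f) via R3 from conn(f,e), conn(e,b)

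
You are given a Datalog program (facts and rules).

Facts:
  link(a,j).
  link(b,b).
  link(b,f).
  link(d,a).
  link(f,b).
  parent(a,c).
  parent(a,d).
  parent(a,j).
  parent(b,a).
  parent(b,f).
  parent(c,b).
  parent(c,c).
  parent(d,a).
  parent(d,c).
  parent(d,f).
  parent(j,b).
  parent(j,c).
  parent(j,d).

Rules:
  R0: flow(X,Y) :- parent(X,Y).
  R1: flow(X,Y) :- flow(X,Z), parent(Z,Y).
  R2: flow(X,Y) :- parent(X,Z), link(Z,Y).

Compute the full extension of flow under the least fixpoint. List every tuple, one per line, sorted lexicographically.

round 1: derive flow(a,c) via R0 from parent(a,c)
round 1: derive flow(a,d) via R0 from parent(a,d)
round 1: derive flow(a,j) via R0 from parent(a,j)
round 1: derive flow(b,a) via R0 from parent(b,a)
round 1: derive flow(b,f) via R0 from parent(b,f)
round 1: derive flow(c,b) via R0 from parent(c,b)
round 1: derive flow(c,c) via R0 from parent(c,c)
round 1: derive flow(d,a) via R0 from parent(d,a)
round 1: derive flow(d,c) via R0 from parent(d,c)
round 1: derive flow(d,f) via R0 from parent(d,f)
round 1: derive flow(j,b) via R0 from parent(j,b)
round 1: derive flow(j,c) via R0 from parent(j,c)
round 1: derive flow(j,d) via R0 from parent(j,d)
round 1: derive flow(a,a) via R2 from parent(a,d), link(d,a)
round 1: derive flow(b,b) via R2 from parent(b,f), link(f,b)
round 1: derive flow(b,j) via R2 from parent(b,a), link(a,j)
round 1: derive flow(c,f) via R2 from parent(c,b), link(b,f)
round 1: derive flow(d,b) via R2 from parent(d,f), link(f,b)
round 1: derive flow(d,j) via R2 from parent(d,a), link(a,j)
round 1: derive flow(j,a) via R2 from parent(j,d), link(d,a)
round 1: derive flow(j,f) via R2 from parent(j,b), link(b,f)
round 2: derive flow(a,b) via R1 from flow(a,c), parent(c,b)
round 2: derive flow(a,f) via R1 from flow(a,d), parent(d,f)
round 2: derive flow(b,c) via R1 from flow(b,a), parent(a,c)
round 2: derive flow(b,d) via R1 from flow(b,a), parent(a,d)
round 2: derive flow(c,a) via R1 from flow(c,b), parent(b,a)
round 2: derive flow(d,d) via R1 from flow(d,a), parent(a,d)
round 2: derive flow(j,j) via R1 from flow(j,a), parent(a,j)
round 3: derive flow(c,d) via R1 from flow(c,a), parent(a,d)
round 3: derive flow(c,j) via R1 from flow(c,a), parent(a,j)

flow(a,a)
flow(a,b)
flow(a,c)
flow(a,d)
flow(a,f)
flow(a,j)
flow(b,a)
flow(b,b)
flow(b,c)
flow(b,d)
flow(b,f)
flow(b,j)
flow(c,a)
flow(c,b)
flow(c,c)
flow(c,d)
flow(c,f)
flow(c,j)
flow(d,a)
flow(d,b)
flow(d,c)
flow(d,d)
flow(d,f)
flow(d,j)
flow(j,a)
flow(j,b)
flow(j,c)
flow(j,d)
flow(j,f)
flow(j,j)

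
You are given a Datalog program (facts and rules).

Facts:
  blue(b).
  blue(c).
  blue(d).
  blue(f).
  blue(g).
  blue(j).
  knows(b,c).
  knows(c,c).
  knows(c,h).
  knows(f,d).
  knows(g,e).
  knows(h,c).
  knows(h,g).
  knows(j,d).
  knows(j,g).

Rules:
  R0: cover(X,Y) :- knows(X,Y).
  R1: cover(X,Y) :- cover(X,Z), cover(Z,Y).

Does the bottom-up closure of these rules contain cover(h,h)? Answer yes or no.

round 1: derive cover(b,c) via R0 from knows(b,c)
round 1: derive cover(c,c) via R0 from knows(c,c)
round 1: derive cover(c,h) via R0 from knows(c,h)
round 1: derive cover(f,d) via R0 from knows(f,d)
round 1: derive cover(g,e) via R0 from knows(g,e)
round 1: derive cover(h,c) via R0 from knows(h,c)
round 1: derive cover(h,g) via R0 from knows(h,g)
round 1: derive cover(j,d) via R0 from knows(j,d)
round 1: derive cover(j,g) via R0 from knows(j,g)
round 2: derive cover(b,h) via R1 from cover(b,c), cover(c,h)
round 2: derive cover(c,g) via R1 from cover(c,h), cover(h,g)
round 2: derive cover(h,e) via R1 from cover(h,g), cover(g,e)
round 2: derive cover(h,h) via R1 from cover(h,c), cover(c,h)
round 2: derive cover(j,e) via R1 from cover(j,g), cover(g,e)
round 3: derive cover(b,e) via R1 from cover(b,h), cover(h,e)
round 3: derive cover(b,g) via R1 from cover(b,c), cover(c,g)
round 3: derive cover(c,e) via R1 from cover(c,g), cover(g,e)

yes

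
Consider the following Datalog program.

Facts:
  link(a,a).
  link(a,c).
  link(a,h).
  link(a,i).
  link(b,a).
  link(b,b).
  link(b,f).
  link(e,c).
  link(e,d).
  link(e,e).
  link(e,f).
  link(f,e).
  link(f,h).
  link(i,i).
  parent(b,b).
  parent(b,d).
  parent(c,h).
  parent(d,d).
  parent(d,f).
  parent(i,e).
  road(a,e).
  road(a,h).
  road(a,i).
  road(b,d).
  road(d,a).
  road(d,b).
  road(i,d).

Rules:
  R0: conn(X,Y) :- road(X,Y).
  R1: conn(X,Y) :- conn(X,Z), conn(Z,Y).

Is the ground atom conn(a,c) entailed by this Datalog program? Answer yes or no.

no

round 1: derive conn(a,e) via R0 from road(a,e)
round 1: derive conn(a,h) via R0 from road(a,h)
round 1: derive conn(a,i) via R0 from road(a,i)
round 1: derive conn(b,d) via R0 from road(b,d)
round 1: derive conn(d,a) via R0 from road(d,a)
round 1: derive conn(d,b) via R0 from road(d,b)
round 1: derive conn(i,d) via R0 from road(i,d)
round 2: derive conn(a,d) via R1 from conn(a,i), conn(i,d)
round 2: derive conn(b,a) via R1 from conn(b,d), conn(d,a)
round 2: derive conn(b,b) via R1 from conn(b,d), conn(d,b)
round 2: derive conn(d,d) via R1 from conn(d,b), conn(b,d)
round 2: derive conn(d,e) via R1 from conn(d,a), conn(a,e)
round 2: derive conn(d,h) via R1 from conn(d,a), conn(a,h)
round 2: derive conn(d,i) via R1 from conn(d,a), conn(a,i)
round 2: derive conn(i,a) via R1 from conn(i,d), conn(d,a)
round 2: derive conn(i,b) via R1 from conn(i,d), conn(d,b)
round 3: derive conn(a,a) via R1 from conn(a,d), conn(d,a)
round 3: derive conn(a,b) via R1 from conn(a,d), conn(d,b)
round 3: derive conn(b,e) via R1 from conn(b,a), conn(a,e)
round 3: derive conn(b,h) via R1 from conn(b,a), conn(a,h)
round 3: derive conn(b,i) via R1 from conn(b,a), conn(a,i)
round 3: derive conn(i,e) via R1 from conn(i,a), conn(a,e)
round 3: derive conn(i,h) via R1 from conn(i,a), conn(a,h)
round 3: derive conn(i,i) via R1 from conn(i,a), conn(a,i)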